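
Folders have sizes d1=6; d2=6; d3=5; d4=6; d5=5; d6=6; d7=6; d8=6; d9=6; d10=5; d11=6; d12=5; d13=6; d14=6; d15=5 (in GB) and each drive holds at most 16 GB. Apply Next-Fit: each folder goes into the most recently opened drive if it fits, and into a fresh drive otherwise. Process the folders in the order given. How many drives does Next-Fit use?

drive 1: place d1 (6 GB), 10 GB left
drive 1: place d2 (6 GB), 4 GB left
drive 2: place d3 (5 GB), 11 GB left
drive 2: place d4 (6 GB), 5 GB left
drive 2: place d5 (5 GB), 0 GB left
drive 3: place d6 (6 GB), 10 GB left
drive 3: place d7 (6 GB), 4 GB left
drive 4: place d8 (6 GB), 10 GB left
drive 4: place d9 (6 GB), 4 GB left
drive 5: place d10 (5 GB), 11 GB left
drive 5: place d11 (6 GB), 5 GB left
drive 5: place d12 (5 GB), 0 GB left
drive 6: place d13 (6 GB), 10 GB left
drive 6: place d14 (6 GB), 4 GB left
drive 7: place d15 (5 GB), 11 GB left
Final drives: [6,6] [5,6,5] [6,6] [6,6] [5,6,5] [6,6] [5].

7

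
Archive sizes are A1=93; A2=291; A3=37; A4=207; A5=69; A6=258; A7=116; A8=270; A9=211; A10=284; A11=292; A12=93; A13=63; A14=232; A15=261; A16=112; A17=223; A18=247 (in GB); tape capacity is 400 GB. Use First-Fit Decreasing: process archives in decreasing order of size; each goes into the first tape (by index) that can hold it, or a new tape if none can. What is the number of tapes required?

Sorted descending: 292, 291, 284, 270, 261, 258, 247, 232, 223, 211, 207, 116, 112, 93, 93, 69, 63, 37.
292 GB → tape 1 (remaining 108 GB)
291 GB → tape 2 (remaining 109 GB)
284 GB → tape 3 (remaining 116 GB)
270 GB → tape 4 (remaining 130 GB)
261 GB → tape 5 (remaining 139 GB)
258 GB → tape 6 (remaining 142 GB)
247 GB → tape 7 (remaining 153 GB)
232 GB → tape 8 (remaining 168 GB)
223 GB → tape 9 (remaining 177 GB)
211 GB → tape 10 (remaining 189 GB)
207 GB → tape 11 (remaining 193 GB)
116 GB → tape 3 (remaining 0 GB)
112 GB → tape 4 (remaining 18 GB)
93 GB → tape 1 (remaining 15 GB)
93 GB → tape 2 (remaining 16 GB)
69 GB → tape 5 (remaining 70 GB)
63 GB → tape 5 (remaining 7 GB)
37 GB → tape 6 (remaining 105 GB)
Final tapes: [292,93] [291,93] [284,116] [270,112] [261,69,63] [258,37] [247] [232] [223] [211] [207].

11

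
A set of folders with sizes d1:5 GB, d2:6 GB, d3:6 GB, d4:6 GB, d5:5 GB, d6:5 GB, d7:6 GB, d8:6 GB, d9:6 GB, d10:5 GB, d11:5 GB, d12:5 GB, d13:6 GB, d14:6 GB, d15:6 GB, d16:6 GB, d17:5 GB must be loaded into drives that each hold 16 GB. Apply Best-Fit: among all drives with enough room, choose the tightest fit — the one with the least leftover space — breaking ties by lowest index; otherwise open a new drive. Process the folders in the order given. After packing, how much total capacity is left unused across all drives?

Put d1 (5 GB) in drive 1; 11 GB remain.
Put d2 (6 GB) in drive 1; 5 GB remain.
Put d3 (6 GB) in drive 2; 10 GB remain.
Put d4 (6 GB) in drive 2; 4 GB remain.
Put d5 (5 GB) in drive 1; 0 GB remain.
Put d6 (5 GB) in drive 3; 11 GB remain.
Put d7 (6 GB) in drive 3; 5 GB remain.
Put d8 (6 GB) in drive 4; 10 GB remain.
Put d9 (6 GB) in drive 4; 4 GB remain.
Put d10 (5 GB) in drive 3; 0 GB remain.
Put d11 (5 GB) in drive 5; 11 GB remain.
Put d12 (5 GB) in drive 5; 6 GB remain.
Put d13 (6 GB) in drive 5; 0 GB remain.
Put d14 (6 GB) in drive 6; 10 GB remain.
Put d15 (6 GB) in drive 6; 4 GB remain.
Put d16 (6 GB) in drive 7; 10 GB remain.
Put d17 (5 GB) in drive 7; 5 GB remain.
7 drives × 16 GB = 112 GB; used 95 GB; unused 17 GB.

17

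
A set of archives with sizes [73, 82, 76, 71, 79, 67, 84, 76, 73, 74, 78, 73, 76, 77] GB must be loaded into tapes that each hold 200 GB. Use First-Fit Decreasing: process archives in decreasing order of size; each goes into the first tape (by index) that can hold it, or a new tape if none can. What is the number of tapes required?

Sorted descending: 84, 82, 79, 78, 77, 76, 76, 76, 74, 73, 73, 73, 71, 67.
84 GB → tape 1 (remaining 116 GB)
82 GB → tape 1 (remaining 34 GB)
79 GB → tape 2 (remaining 121 GB)
78 GB → tape 2 (remaining 43 GB)
77 GB → tape 3 (remaining 123 GB)
76 GB → tape 3 (remaining 47 GB)
76 GB → tape 4 (remaining 124 GB)
76 GB → tape 4 (remaining 48 GB)
74 GB → tape 5 (remaining 126 GB)
73 GB → tape 5 (remaining 53 GB)
73 GB → tape 6 (remaining 127 GB)
73 GB → tape 6 (remaining 54 GB)
71 GB → tape 7 (remaining 129 GB)
67 GB → tape 7 (remaining 62 GB)

7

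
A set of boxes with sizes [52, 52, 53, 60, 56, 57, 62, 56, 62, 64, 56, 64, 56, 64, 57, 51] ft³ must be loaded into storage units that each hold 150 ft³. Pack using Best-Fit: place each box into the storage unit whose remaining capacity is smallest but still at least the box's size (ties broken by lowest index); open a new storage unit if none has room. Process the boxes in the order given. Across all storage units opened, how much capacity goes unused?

278

52 ft³ → storage unit 1 (remaining 98 ft³)
52 ft³ → storage unit 1 (remaining 46 ft³)
53 ft³ → storage unit 2 (remaining 97 ft³)
60 ft³ → storage unit 2 (remaining 37 ft³)
56 ft³ → storage unit 3 (remaining 94 ft³)
57 ft³ → storage unit 3 (remaining 37 ft³)
62 ft³ → storage unit 4 (remaining 88 ft³)
56 ft³ → storage unit 4 (remaining 32 ft³)
62 ft³ → storage unit 5 (remaining 88 ft³)
64 ft³ → storage unit 5 (remaining 24 ft³)
56 ft³ → storage unit 6 (remaining 94 ft³)
64 ft³ → storage unit 6 (remaining 30 ft³)
56 ft³ → storage unit 7 (remaining 94 ft³)
64 ft³ → storage unit 7 (remaining 30 ft³)
57 ft³ → storage unit 8 (remaining 93 ft³)
51 ft³ → storage unit 8 (remaining 42 ft³)
8 storage units × 150 ft³ = 1200 ft³; used 922 ft³; unused 278 ft³.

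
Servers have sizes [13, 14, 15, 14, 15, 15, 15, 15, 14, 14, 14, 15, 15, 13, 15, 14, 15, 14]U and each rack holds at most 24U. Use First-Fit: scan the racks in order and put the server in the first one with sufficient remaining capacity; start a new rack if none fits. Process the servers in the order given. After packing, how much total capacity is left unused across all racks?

173

Put 13U in rack 1; 11U remain.
Put 14U in rack 2; 10U remain.
Put 15U in rack 3; 9U remain.
Put 14U in rack 4; 10U remain.
Put 15U in rack 5; 9U remain.
Put 15U in rack 6; 9U remain.
Put 15U in rack 7; 9U remain.
Put 15U in rack 8; 9U remain.
Put 14U in rack 9; 10U remain.
Put 14U in rack 10; 10U remain.
Put 14U in rack 11; 10U remain.
Put 15U in rack 12; 9U remain.
Put 15U in rack 13; 9U remain.
Put 13U in rack 14; 11U remain.
Put 15U in rack 15; 9U remain.
Put 14U in rack 16; 10U remain.
Put 15U in rack 17; 9U remain.
Put 14U in rack 18; 10U remain.
18 racks × 24U = 432U; used 259U; unused 173U.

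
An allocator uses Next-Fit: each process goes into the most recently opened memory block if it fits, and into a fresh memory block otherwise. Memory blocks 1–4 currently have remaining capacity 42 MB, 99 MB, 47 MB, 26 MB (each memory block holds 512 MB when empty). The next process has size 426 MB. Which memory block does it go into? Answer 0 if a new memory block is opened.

Next-Fit only looks at memory block 4, which has 26 MB free.
426 MB does not fit, so a new memory block is opened.

0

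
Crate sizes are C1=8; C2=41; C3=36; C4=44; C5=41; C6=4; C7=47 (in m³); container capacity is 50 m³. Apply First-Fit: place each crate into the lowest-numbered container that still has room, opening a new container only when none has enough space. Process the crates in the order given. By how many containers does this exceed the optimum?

0

First-Fit: [8,41] [36,4] [44] [41] [47] → 5 containers.
Total size 221 m³; any packing needs at least ⌈221/50⌉ = 5 containers.
So 5 is already optimal.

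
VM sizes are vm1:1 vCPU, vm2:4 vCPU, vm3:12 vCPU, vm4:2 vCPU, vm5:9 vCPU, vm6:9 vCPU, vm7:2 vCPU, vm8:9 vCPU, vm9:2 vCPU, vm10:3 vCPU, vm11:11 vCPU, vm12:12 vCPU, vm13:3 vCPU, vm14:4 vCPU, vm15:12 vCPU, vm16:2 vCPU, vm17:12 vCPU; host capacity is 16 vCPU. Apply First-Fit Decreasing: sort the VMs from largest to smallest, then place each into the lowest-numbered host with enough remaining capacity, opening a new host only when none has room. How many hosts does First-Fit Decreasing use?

Sorted descending: 12, 12, 12, 12, 11, 9, 9, 9, 4, 4, 3, 3, 2, 2, 2, 2, 1.
12 vCPU → host 1 (remaining 4 vCPU)
12 vCPU → host 2 (remaining 4 vCPU)
12 vCPU → host 3 (remaining 4 vCPU)
12 vCPU → host 4 (remaining 4 vCPU)
11 vCPU → host 5 (remaining 5 vCPU)
9 vCPU → host 6 (remaining 7 vCPU)
9 vCPU → host 7 (remaining 7 vCPU)
9 vCPU → host 8 (remaining 7 vCPU)
4 vCPU → host 1 (remaining 0 vCPU)
4 vCPU → host 2 (remaining 0 vCPU)
3 vCPU → host 3 (remaining 1 vCPU)
3 vCPU → host 4 (remaining 1 vCPU)
2 vCPU → host 5 (remaining 3 vCPU)
2 vCPU → host 5 (remaining 1 vCPU)
2 vCPU → host 6 (remaining 5 vCPU)
2 vCPU → host 6 (remaining 3 vCPU)
1 vCPU → host 3 (remaining 0 vCPU)
Final hosts: [12,4] [12,4] [12,3,1] [12,3] [11,2,2] [9,2,2] [9] [9].

8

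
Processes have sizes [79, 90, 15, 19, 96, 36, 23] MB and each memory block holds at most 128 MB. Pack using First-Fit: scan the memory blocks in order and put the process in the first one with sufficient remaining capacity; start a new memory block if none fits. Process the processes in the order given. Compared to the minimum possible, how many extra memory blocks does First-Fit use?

0

First-Fit: [79,15,19] [90,36] [96,23] → 3 memory blocks.
Total size 358 MB; any packing needs at least ⌈358/128⌉ = 3 memory blocks.
So 3 is already optimal.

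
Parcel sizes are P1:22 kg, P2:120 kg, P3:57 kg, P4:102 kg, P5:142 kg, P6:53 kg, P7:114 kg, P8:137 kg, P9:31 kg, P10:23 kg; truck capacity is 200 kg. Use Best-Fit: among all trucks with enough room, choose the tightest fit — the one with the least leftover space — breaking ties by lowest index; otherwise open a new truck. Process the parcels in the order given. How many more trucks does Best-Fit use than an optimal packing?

0

Best-Fit: [22,120,57] [102] [142,53] [114] [137,31,23] → 5 trucks.
Total size 801 kg; any packing needs at least ⌈801/200⌉ = 5 trucks.
So 5 is already optimal.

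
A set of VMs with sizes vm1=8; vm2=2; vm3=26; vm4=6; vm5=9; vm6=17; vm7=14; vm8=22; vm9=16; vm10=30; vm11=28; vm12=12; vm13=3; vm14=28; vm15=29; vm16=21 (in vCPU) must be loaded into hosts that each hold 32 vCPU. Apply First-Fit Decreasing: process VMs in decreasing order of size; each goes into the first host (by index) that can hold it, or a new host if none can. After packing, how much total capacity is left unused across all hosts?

Sorted descending: 30, 29, 28, 28, 26, 22, 21, 17, 16, 14, 12, 9, 8, 6, 3, 2.
30 vCPU → host 1 (remaining 2 vCPU)
29 vCPU → host 2 (remaining 3 vCPU)
28 vCPU → host 3 (remaining 4 vCPU)
28 vCPU → host 4 (remaining 4 vCPU)
26 vCPU → host 5 (remaining 6 vCPU)
22 vCPU → host 6 (remaining 10 vCPU)
21 vCPU → host 7 (remaining 11 vCPU)
17 vCPU → host 8 (remaining 15 vCPU)
16 vCPU → host 9 (remaining 16 vCPU)
14 vCPU → host 8 (remaining 1 vCPU)
12 vCPU → host 9 (remaining 4 vCPU)
9 vCPU → host 6 (remaining 1 vCPU)
8 vCPU → host 7 (remaining 3 vCPU)
6 vCPU → host 5 (remaining 0 vCPU)
3 vCPU → host 2 (remaining 0 vCPU)
2 vCPU → host 1 (remaining 0 vCPU)
9 hosts × 32 vCPU = 288 vCPU; used 271 vCPU; unused 17 vCPU.

17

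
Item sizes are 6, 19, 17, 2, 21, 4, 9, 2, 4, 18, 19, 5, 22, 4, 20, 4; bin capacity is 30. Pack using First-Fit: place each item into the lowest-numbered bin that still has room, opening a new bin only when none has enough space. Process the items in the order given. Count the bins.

6 → bin 1 (remaining 24)
19 → bin 1 (remaining 5)
17 → bin 2 (remaining 13)
2 → bin 1 (remaining 3)
21 → bin 3 (remaining 9)
4 → bin 2 (remaining 9)
9 → bin 2 (remaining 0)
2 → bin 1 (remaining 1)
4 → bin 3 (remaining 5)
18 → bin 4 (remaining 12)
19 → bin 5 (remaining 11)
5 → bin 3 (remaining 0)
22 → bin 6 (remaining 8)
4 → bin 4 (remaining 8)
20 → bin 7 (remaining 10)
4 → bin 4 (remaining 4)

7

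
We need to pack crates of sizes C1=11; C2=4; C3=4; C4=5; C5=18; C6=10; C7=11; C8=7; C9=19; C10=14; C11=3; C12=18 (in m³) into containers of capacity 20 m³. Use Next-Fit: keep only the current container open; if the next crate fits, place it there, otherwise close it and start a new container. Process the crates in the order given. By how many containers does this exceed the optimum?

Next-Fit: [11,4,4] [5] [18] [10] [11,7] [19] [14,3] [18] → 8 containers.
Total size 124 m³; any packing needs at least ⌈124/20⌉ = 7 containers.
An optimal packing achieves that bound: [19] [18] [18] [14,5] [11,7] [11,4,4] [10,3] → 7 containers.
Excess: 8 − 7 = 1.

1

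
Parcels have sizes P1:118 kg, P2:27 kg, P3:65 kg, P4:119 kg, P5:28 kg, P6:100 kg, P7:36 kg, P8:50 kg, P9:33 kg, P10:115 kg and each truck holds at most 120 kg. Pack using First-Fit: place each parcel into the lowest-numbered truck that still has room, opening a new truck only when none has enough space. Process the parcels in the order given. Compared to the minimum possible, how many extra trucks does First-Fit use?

0

First-Fit: [118] [27,65,28] [119] [100] [36,50,33] [115] → 6 trucks.
Total size 691 kg; any packing needs at least ⌈691/120⌉ = 6 trucks.
So 6 is already optimal.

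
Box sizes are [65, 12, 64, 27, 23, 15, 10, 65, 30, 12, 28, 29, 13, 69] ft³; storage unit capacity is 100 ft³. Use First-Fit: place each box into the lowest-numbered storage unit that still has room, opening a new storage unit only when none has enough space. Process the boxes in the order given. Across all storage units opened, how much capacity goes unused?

Put 65 ft³ in storage unit 1; 35 ft³ remain.
Put 12 ft³ in storage unit 1; 23 ft³ remain.
Put 64 ft³ in storage unit 2; 36 ft³ remain.
Put 27 ft³ in storage unit 2; 9 ft³ remain.
Put 23 ft³ in storage unit 1; 0 ft³ remain.
Put 15 ft³ in storage unit 3; 85 ft³ remain.
Put 10 ft³ in storage unit 3; 75 ft³ remain.
Put 65 ft³ in storage unit 3; 10 ft³ remain.
Put 30 ft³ in storage unit 4; 70 ft³ remain.
Put 12 ft³ in storage unit 4; 58 ft³ remain.
Put 28 ft³ in storage unit 4; 30 ft³ remain.
Put 29 ft³ in storage unit 4; 1 ft³ remain.
Put 13 ft³ in storage unit 5; 87 ft³ remain.
Put 69 ft³ in storage unit 5; 18 ft³ remain.
5 storage units × 100 ft³ = 500 ft³; used 462 ft³; unused 38 ft³.

38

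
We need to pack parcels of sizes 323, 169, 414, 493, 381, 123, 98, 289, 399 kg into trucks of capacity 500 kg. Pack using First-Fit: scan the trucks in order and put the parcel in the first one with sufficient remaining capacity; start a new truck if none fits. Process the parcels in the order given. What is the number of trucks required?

Put 323 kg in truck 1; 177 kg remain.
Put 169 kg in truck 1; 8 kg remain.
Put 414 kg in truck 2; 86 kg remain.
Put 493 kg in truck 3; 7 kg remain.
Put 381 kg in truck 4; 119 kg remain.
Put 123 kg in truck 5; 377 kg remain.
Put 98 kg in truck 4; 21 kg remain.
Put 289 kg in truck 5; 88 kg remain.
Put 399 kg in truck 6; 101 kg remain.
Final trucks: [323,169] [414] [493] [381,98] [123,289] [399].

6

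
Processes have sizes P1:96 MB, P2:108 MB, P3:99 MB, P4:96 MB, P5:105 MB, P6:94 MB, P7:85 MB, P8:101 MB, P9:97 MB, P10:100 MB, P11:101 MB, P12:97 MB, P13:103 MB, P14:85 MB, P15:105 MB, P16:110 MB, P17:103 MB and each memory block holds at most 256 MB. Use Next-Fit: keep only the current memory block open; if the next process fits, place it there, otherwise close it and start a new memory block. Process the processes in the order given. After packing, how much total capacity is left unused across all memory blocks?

memory block 1: place P1 (96 MB), 160 MB left
memory block 1: place P2 (108 MB), 52 MB left
memory block 2: place P3 (99 MB), 157 MB left
memory block 2: place P4 (96 MB), 61 MB left
memory block 3: place P5 (105 MB), 151 MB left
memory block 3: place P6 (94 MB), 57 MB left
memory block 4: place P7 (85 MB), 171 MB left
memory block 4: place P8 (101 MB), 70 MB left
memory block 5: place P9 (97 MB), 159 MB left
memory block 5: place P10 (100 MB), 59 MB left
memory block 6: place P11 (101 MB), 155 MB left
memory block 6: place P12 (97 MB), 58 MB left
memory block 7: place P13 (103 MB), 153 MB left
memory block 7: place P14 (85 MB), 68 MB left
memory block 8: place P15 (105 MB), 151 MB left
memory block 8: place P16 (110 MB), 41 MB left
memory block 9: place P17 (103 MB), 153 MB left
9 memory blocks × 256 MB = 2304 MB; used 1685 MB; unused 619 MB.

619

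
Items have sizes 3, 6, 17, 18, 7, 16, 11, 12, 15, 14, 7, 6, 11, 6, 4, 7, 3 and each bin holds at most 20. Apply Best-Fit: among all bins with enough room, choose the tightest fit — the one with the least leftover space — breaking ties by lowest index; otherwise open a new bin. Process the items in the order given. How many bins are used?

9 bins

Put 3 in bin 1; 17 remain.
Put 6 in bin 1; 11 remain.
Put 17 in bin 2; 3 remain.
Put 18 in bin 3; 2 remain.
Put 7 in bin 1; 4 remain.
Put 16 in bin 4; 4 remain.
Put 11 in bin 5; 9 remain.
Put 12 in bin 6; 8 remain.
Put 15 in bin 7; 5 remain.
Put 14 in bin 8; 6 remain.
Put 7 in bin 6; 1 remain.
Put 6 in bin 8; 0 remain.
Put 11 in bin 9; 9 remain.
Put 6 in bin 5; 3 remain.
Put 4 in bin 1; 0 remain.
Put 7 in bin 9; 2 remain.
Put 3 in bin 2; 0 remain.
Final bins: [3,6,7,4] [17,3] [18] [16] [11,6] [12,7] [15] [14,6] [11,7].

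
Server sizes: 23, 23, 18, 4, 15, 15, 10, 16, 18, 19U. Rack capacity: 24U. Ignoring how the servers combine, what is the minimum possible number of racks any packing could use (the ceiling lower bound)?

7

Total size = 23 + 23 + 18 + 4 + 15 + 15 + 10 + 16 + 18 + 19 = 161U.
⌈161 / 24⌉ = 7.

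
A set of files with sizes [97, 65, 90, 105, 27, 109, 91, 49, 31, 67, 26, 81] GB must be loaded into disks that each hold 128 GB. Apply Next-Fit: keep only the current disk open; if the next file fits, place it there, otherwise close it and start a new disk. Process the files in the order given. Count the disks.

10 disks

97 GB → disk 1 (remaining 31 GB)
65 GB → disk 2 (remaining 63 GB)
90 GB → disk 3 (remaining 38 GB)
105 GB → disk 4 (remaining 23 GB)
27 GB → disk 5 (remaining 101 GB)
109 GB → disk 6 (remaining 19 GB)
91 GB → disk 7 (remaining 37 GB)
49 GB → disk 8 (remaining 79 GB)
31 GB → disk 8 (remaining 48 GB)
67 GB → disk 9 (remaining 61 GB)
26 GB → disk 9 (remaining 35 GB)
81 GB → disk 10 (remaining 47 GB)
Final disks: [97] [65] [90] [105] [27] [109] [91] [49,31] [67,26] [81].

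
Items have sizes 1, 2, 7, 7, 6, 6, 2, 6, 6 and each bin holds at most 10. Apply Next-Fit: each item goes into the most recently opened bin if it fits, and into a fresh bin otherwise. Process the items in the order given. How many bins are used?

bin 1: place 1, 9 left
bin 1: place 2, 7 left
bin 1: place 7, 0 left
bin 2: place 7, 3 left
bin 3: place 6, 4 left
bin 4: place 6, 4 left
bin 4: place 2, 2 left
bin 5: place 6, 4 left
bin 6: place 6, 4 left

6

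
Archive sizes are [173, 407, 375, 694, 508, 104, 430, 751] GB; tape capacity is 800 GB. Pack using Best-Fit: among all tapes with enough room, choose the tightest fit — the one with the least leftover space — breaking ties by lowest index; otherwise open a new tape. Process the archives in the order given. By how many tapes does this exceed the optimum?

Best-Fit: [173,407] [375] [694,104] [508] [430] [751] → 6 tapes.
Total size 3442 GB; any packing needs at least ⌈3442/800⌉ = 5 tapes.
An optimal packing achieves that bound: [751] [694,104] [508,173] [430] [407,375] → 5 tapes.
Excess: 6 − 5 = 1.

1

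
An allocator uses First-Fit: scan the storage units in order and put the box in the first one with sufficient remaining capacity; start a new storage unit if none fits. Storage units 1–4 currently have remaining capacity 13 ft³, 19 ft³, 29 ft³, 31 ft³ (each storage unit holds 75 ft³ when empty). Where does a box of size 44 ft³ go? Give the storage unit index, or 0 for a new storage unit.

No storage unit has ≥ 44 ft³ free, so a new storage unit is opened.

0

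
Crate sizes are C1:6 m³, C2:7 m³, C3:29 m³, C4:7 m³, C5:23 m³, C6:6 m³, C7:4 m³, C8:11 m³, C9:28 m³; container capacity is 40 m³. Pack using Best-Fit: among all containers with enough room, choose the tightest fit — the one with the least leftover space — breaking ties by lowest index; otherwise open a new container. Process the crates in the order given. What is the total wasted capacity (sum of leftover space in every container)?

39

Put C1 (6 m³) in container 1; 34 m³ remain.
Put C2 (7 m³) in container 1; 27 m³ remain.
Put C3 (29 m³) in container 2; 11 m³ remain.
Put C4 (7 m³) in container 2; 4 m³ remain.
Put C5 (23 m³) in container 1; 4 m³ remain.
Put C6 (6 m³) in container 3; 34 m³ remain.
Put C7 (4 m³) in container 1; 0 m³ remain.
Put C8 (11 m³) in container 3; 23 m³ remain.
Put C9 (28 m³) in container 4; 12 m³ remain.
4 containers × 40 m³ = 160 m³; used 121 m³; unused 39 m³.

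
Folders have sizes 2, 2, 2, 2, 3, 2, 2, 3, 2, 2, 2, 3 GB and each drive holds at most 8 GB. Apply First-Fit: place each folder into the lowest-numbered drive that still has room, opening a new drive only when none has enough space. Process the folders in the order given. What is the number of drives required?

Put 2 GB in drive 1; 6 GB remain.
Put 2 GB in drive 1; 4 GB remain.
Put 2 GB in drive 1; 2 GB remain.
Put 2 GB in drive 1; 0 GB remain.
Put 3 GB in drive 2; 5 GB remain.
Put 2 GB in drive 2; 3 GB remain.
Put 2 GB in drive 2; 1 GB remain.
Put 3 GB in drive 3; 5 GB remain.
Put 2 GB in drive 3; 3 GB remain.
Put 2 GB in drive 3; 1 GB remain.
Put 2 GB in drive 4; 6 GB remain.
Put 3 GB in drive 4; 3 GB remain.
Final drives: [2,2,2,2] [3,2,2] [3,2,2] [2,3].

4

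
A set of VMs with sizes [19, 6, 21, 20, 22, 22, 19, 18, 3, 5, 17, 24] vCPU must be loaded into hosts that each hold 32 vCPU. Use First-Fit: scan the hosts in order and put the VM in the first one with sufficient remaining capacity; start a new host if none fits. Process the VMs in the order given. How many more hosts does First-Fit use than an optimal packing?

0

First-Fit: [19,6,3] [21,5] [20] [22] [22] [19] [18] [17] [24] → 9 hosts.
9 VMs exceed 16 vCPU (half the capacity), and no two of those can share a host, so at least 9 hosts are needed.
So 9 is already optimal.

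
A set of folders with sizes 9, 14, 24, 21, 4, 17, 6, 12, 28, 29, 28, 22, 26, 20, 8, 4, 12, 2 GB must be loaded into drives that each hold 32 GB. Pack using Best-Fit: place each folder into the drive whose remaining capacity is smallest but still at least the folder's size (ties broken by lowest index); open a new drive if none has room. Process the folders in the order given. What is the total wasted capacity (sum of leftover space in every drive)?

Put 9 GB in drive 1; 23 GB remain.
Put 14 GB in drive 1; 9 GB remain.
Put 24 GB in drive 2; 8 GB remain.
Put 21 GB in drive 3; 11 GB remain.
Put 4 GB in drive 2; 4 GB remain.
Put 17 GB in drive 4; 15 GB remain.
Put 6 GB in drive 1; 3 GB remain.
Put 12 GB in drive 4; 3 GB remain.
Put 28 GB in drive 5; 4 GB remain.
Put 29 GB in drive 6; 3 GB remain.
Put 28 GB in drive 7; 4 GB remain.
Put 22 GB in drive 8; 10 GB remain.
Put 26 GB in drive 9; 6 GB remain.
Put 20 GB in drive 10; 12 GB remain.
Put 8 GB in drive 8; 2 GB remain.
Put 4 GB in drive 2; 0 GB remain.
Put 12 GB in drive 10; 0 GB remain.
Put 2 GB in drive 8; 0 GB remain.
10 drives × 32 GB = 320 GB; used 286 GB; unused 34 GB.

34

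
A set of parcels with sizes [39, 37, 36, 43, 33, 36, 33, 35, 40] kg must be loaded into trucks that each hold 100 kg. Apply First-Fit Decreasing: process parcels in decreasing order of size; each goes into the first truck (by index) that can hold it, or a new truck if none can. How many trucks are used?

Sorted descending: 43, 40, 39, 37, 36, 36, 35, 33, 33.
Put 43 kg in truck 1; 57 kg remain.
Put 40 kg in truck 1; 17 kg remain.
Put 39 kg in truck 2; 61 kg remain.
Put 37 kg in truck 2; 24 kg remain.
Put 36 kg in truck 3; 64 kg remain.
Put 36 kg in truck 3; 28 kg remain.
Put 35 kg in truck 4; 65 kg remain.
Put 33 kg in truck 4; 32 kg remain.
Put 33 kg in truck 5; 67 kg remain.
Final trucks: [43,40] [39,37] [36,36] [35,33] [33].

5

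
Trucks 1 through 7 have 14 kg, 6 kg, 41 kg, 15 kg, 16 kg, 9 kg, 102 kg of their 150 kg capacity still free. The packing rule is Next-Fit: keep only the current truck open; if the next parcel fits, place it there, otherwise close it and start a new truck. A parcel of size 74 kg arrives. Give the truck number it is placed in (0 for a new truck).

Next-Fit only looks at truck 7, which has 102 kg free.
74 kg fits there.

7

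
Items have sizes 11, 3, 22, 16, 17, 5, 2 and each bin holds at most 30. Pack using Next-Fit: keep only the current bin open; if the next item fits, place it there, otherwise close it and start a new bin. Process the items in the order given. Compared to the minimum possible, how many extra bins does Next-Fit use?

Next-Fit: [11,3] [22] [16] [17,5,2] → 4 bins.
Total size 76; any packing needs at least ⌈76/30⌉ = 3 bins.
An optimal packing achieves that bound: [22,5,3] [17,11,2] [16] → 3 bins.
Excess: 4 − 3 = 1.

1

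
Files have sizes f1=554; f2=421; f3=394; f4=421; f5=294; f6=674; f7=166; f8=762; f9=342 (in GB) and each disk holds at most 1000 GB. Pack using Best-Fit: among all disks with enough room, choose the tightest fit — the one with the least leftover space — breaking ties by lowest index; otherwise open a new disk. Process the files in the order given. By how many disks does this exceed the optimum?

Best-Fit: [554,421] [394,421,166] [294,674] [762] [342] → 5 disks.
Total size 4028 GB; any packing needs at least ⌈4028/1000⌉ = 5 disks.
So 5 is already optimal.

0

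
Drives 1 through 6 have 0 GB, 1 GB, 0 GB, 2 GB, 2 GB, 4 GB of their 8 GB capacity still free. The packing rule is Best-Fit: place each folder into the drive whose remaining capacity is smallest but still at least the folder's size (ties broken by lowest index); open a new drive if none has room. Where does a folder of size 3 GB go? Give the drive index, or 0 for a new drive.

Drives with room: drive 6 (4 GB).
Tightest fit is drive 6 with 4 GB free.

6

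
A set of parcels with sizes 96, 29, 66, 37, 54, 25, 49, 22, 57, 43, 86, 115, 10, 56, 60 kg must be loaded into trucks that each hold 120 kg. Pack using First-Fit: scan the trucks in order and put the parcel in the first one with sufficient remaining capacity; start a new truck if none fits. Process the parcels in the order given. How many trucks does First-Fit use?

8

Put 96 kg in truck 1; 24 kg remain.
Put 29 kg in truck 2; 91 kg remain.
Put 66 kg in truck 2; 25 kg remain.
Put 37 kg in truck 3; 83 kg remain.
Put 54 kg in truck 3; 29 kg remain.
Put 25 kg in truck 2; 0 kg remain.
Put 49 kg in truck 4; 71 kg remain.
Put 22 kg in truck 1; 2 kg remain.
Put 57 kg in truck 4; 14 kg remain.
Put 43 kg in truck 5; 77 kg remain.
Put 86 kg in truck 6; 34 kg remain.
Put 115 kg in truck 7; 5 kg remain.
Put 10 kg in truck 3; 19 kg remain.
Put 56 kg in truck 5; 21 kg remain.
Put 60 kg in truck 8; 60 kg remain.
Final trucks: [96,22] [29,66,25] [37,54,10] [49,57] [43,56] [86] [115] [60].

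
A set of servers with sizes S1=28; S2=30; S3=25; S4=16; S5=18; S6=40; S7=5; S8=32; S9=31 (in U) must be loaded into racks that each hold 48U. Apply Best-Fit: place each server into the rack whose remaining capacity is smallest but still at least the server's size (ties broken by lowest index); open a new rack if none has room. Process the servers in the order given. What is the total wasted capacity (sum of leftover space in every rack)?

63

rack 1: place S1 (28U), 20U left
rack 2: place S2 (30U), 18U left
rack 3: place S3 (25U), 23U left
rack 2: place S4 (16U), 2U left
rack 1: place S5 (18U), 2U left
rack 4: place S6 (40U), 8U left
rack 4: place S7 (5U), 3U left
rack 5: place S8 (32U), 16U left
rack 6: place S9 (31U), 17U left
6 racks × 48U = 288U; used 225U; unused 63U.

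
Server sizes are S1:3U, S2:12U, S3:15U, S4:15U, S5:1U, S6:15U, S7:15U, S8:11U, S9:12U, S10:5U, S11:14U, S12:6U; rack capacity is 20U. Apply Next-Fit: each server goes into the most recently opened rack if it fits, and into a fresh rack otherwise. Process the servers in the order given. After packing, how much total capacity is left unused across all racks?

36

Put S1 (3U) in rack 1; 17U remain.
Put S2 (12U) in rack 1; 5U remain.
Put S3 (15U) in rack 2; 5U remain.
Put S4 (15U) in rack 3; 5U remain.
Put S5 (1U) in rack 3; 4U remain.
Put S6 (15U) in rack 4; 5U remain.
Put S7 (15U) in rack 5; 5U remain.
Put S8 (11U) in rack 6; 9U remain.
Put S9 (12U) in rack 7; 8U remain.
Put S10 (5U) in rack 7; 3U remain.
Put S11 (14U) in rack 8; 6U remain.
Put S12 (6U) in rack 8; 0U remain.
8 racks × 20U = 160U; used 124U; unused 36U.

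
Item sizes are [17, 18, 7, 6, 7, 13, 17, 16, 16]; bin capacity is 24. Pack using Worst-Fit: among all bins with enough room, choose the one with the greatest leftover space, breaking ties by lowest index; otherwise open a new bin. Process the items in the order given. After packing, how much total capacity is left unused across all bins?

Put 17 in bin 1; 7 remain.
Put 18 in bin 2; 6 remain.
Put 7 in bin 1; 0 remain.
Put 6 in bin 2; 0 remain.
Put 7 in bin 3; 17 remain.
Put 13 in bin 3; 4 remain.
Put 17 in bin 4; 7 remain.
Put 16 in bin 5; 8 remain.
Put 16 in bin 6; 8 remain.
6 bins × 24 = 144; used 117; unused 27.

27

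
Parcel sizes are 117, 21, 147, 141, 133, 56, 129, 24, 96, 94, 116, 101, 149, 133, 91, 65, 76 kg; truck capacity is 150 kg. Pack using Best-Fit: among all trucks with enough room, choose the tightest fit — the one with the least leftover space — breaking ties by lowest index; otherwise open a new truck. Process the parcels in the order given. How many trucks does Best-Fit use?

14

117 kg → truck 1 (remaining 33 kg)
21 kg → truck 1 (remaining 12 kg)
147 kg → truck 2 (remaining 3 kg)
141 kg → truck 3 (remaining 9 kg)
133 kg → truck 4 (remaining 17 kg)
56 kg → truck 5 (remaining 94 kg)
129 kg → truck 6 (remaining 21 kg)
24 kg → truck 5 (remaining 70 kg)
96 kg → truck 7 (remaining 54 kg)
94 kg → truck 8 (remaining 56 kg)
116 kg → truck 9 (remaining 34 kg)
101 kg → truck 10 (remaining 49 kg)
149 kg → truck 11 (remaining 1 kg)
133 kg → truck 12 (remaining 17 kg)
91 kg → truck 13 (remaining 59 kg)
65 kg → truck 5 (remaining 5 kg)
76 kg → truck 14 (remaining 74 kg)
Final trucks: [117,21] [147] [141] [133] [56,24,65] [129] [96] [94] [116] [101] [149] [133] [91] [76].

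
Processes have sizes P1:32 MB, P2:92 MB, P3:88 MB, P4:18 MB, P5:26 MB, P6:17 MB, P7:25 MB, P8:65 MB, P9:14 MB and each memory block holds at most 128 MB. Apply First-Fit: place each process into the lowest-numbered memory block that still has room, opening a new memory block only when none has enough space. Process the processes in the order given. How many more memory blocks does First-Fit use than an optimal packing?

First-Fit: [32,92] [88,18,17] [26,25,65] [14] → 4 memory blocks.
Total size 377 MB; any packing needs at least ⌈377/128⌉ = 3 memory blocks.
An optimal packing achieves that bound: [92,32] [88,26,14] [65,25,18,17] → 3 memory blocks.
Excess: 4 − 3 = 1.

1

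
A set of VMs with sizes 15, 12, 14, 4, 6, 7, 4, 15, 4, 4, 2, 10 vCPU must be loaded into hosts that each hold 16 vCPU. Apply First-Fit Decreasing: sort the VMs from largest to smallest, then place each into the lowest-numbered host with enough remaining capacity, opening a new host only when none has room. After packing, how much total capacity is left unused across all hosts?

Sorted descending: 15, 15, 14, 12, 10, 7, 6, 4, 4, 4, 4, 2.
Put 15 vCPU in host 1; 1 vCPU remain.
Put 15 vCPU in host 2; 1 vCPU remain.
Put 14 vCPU in host 3; 2 vCPU remain.
Put 12 vCPU in host 4; 4 vCPU remain.
Put 10 vCPU in host 5; 6 vCPU remain.
Put 7 vCPU in host 6; 9 vCPU remain.
Put 6 vCPU in host 5; 0 vCPU remain.
Put 4 vCPU in host 4; 0 vCPU remain.
Put 4 vCPU in host 6; 5 vCPU remain.
Put 4 vCPU in host 6; 1 vCPU remain.
Put 4 vCPU in host 7; 12 vCPU remain.
Put 2 vCPU in host 3; 0 vCPU remain.
7 hosts × 16 vCPU = 112 vCPU; used 97 vCPU; unused 15 vCPU.

15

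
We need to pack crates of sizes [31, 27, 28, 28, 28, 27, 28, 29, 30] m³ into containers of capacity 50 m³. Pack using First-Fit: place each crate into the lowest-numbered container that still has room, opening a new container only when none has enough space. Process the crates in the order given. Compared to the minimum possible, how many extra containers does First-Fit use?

First-Fit: [31] [27] [28] [28] [28] [27] [28] [29] [30] → 9 containers.
9 crates exceed 25 m³ (half the capacity), and no two of those can share a container, so at least 9 containers are needed.
So 9 is already optimal.

0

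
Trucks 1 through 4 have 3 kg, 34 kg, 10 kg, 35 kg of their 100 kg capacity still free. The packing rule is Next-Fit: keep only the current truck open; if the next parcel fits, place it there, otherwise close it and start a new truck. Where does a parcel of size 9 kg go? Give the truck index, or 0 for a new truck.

Next-Fit only looks at truck 4, which has 35 kg free.
9 kg fits there.

4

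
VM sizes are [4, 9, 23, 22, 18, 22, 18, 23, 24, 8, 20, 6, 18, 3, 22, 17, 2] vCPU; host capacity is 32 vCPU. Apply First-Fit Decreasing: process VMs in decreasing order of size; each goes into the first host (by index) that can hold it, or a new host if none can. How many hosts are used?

11

Sorted descending: 24, 23, 23, 22, 22, 22, 20, 18, 18, 18, 17, 9, 8, 6, 4, 3, 2.
24 vCPU → host 1 (remaining 8 vCPU)
23 vCPU → host 2 (remaining 9 vCPU)
23 vCPU → host 3 (remaining 9 vCPU)
22 vCPU → host 4 (remaining 10 vCPU)
22 vCPU → host 5 (remaining 10 vCPU)
22 vCPU → host 6 (remaining 10 vCPU)
20 vCPU → host 7 (remaining 12 vCPU)
18 vCPU → host 8 (remaining 14 vCPU)
18 vCPU → host 9 (remaining 14 vCPU)
18 vCPU → host 10 (remaining 14 vCPU)
17 vCPU → host 11 (remaining 15 vCPU)
9 vCPU → host 2 (remaining 0 vCPU)
8 vCPU → host 1 (remaining 0 vCPU)
6 vCPU → host 3 (remaining 3 vCPU)
4 vCPU → host 4 (remaining 6 vCPU)
3 vCPU → host 3 (remaining 0 vCPU)
2 vCPU → host 4 (remaining 4 vCPU)
Final hosts: [24,8] [23,9] [23,6,3] [22,4,2] [22] [22] [20] [18] [18] [18] [17].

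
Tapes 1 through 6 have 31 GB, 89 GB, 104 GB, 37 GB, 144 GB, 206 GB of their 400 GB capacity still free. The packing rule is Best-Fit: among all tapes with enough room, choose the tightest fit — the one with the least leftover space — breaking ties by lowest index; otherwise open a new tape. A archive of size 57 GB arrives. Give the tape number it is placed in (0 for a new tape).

Tapes with room: tape 2 (89 GB), tape 3 (104 GB), tape 5 (144 GB), tape 6 (206 GB).
Tightest fit is tape 2 with 89 GB free.

2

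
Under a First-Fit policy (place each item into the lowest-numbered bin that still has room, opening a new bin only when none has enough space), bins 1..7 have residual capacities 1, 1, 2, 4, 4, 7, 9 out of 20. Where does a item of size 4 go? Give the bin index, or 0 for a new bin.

4

Bins with room: bin 4 (4), bin 5 (4), bin 6 (7), bin 7 (9).
The first with room is bin 4.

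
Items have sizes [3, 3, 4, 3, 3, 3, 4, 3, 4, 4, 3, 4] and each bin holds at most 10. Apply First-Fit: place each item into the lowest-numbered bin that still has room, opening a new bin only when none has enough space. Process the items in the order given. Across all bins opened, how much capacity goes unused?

Put 3 in bin 1; 7 remain.
Put 3 in bin 1; 4 remain.
Put 4 in bin 1; 0 remain.
Put 3 in bin 2; 7 remain.
Put 3 in bin 2; 4 remain.
Put 3 in bin 2; 1 remain.
Put 4 in bin 3; 6 remain.
Put 3 in bin 3; 3 remain.
Put 4 in bin 4; 6 remain.
Put 4 in bin 4; 2 remain.
Put 3 in bin 3; 0 remain.
Put 4 in bin 5; 6 remain.
5 bins × 10 = 50; used 41; unused 9.

9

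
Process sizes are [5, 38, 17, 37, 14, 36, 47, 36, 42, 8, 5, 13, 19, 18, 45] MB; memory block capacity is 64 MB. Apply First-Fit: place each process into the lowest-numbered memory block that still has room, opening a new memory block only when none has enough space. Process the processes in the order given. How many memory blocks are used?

7 memory blocks

Put 5 MB in memory block 1; 59 MB remain.
Put 38 MB in memory block 1; 21 MB remain.
Put 17 MB in memory block 1; 4 MB remain.
Put 37 MB in memory block 2; 27 MB remain.
Put 14 MB in memory block 2; 13 MB remain.
Put 36 MB in memory block 3; 28 MB remain.
Put 47 MB in memory block 4; 17 MB remain.
Put 36 MB in memory block 5; 28 MB remain.
Put 42 MB in memory block 6; 22 MB remain.
Put 8 MB in memory block 2; 5 MB remain.
Put 5 MB in memory block 2; 0 MB remain.
Put 13 MB in memory block 3; 15 MB remain.
Put 19 MB in memory block 5; 9 MB remain.
Put 18 MB in memory block 6; 4 MB remain.
Put 45 MB in memory block 7; 19 MB remain.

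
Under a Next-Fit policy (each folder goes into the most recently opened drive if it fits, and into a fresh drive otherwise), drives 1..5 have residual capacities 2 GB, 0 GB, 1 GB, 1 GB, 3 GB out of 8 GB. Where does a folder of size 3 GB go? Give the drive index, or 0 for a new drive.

Next-Fit only looks at drive 5, which has 3 GB free.
3 GB fits there.

5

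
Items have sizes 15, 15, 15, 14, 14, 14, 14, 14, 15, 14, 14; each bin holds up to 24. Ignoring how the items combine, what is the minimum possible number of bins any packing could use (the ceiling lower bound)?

Total size = 15 + 15 + 15 + 14 + 14 + 14 + 14 + 14 + 15 + 14 + 14 = 158.
⌈158 / 24⌉ = 7.

7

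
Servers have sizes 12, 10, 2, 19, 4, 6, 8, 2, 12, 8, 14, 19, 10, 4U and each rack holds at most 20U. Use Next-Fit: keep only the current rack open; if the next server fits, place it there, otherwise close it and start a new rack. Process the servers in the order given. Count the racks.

12U → rack 1 (remaining 8U)
10U → rack 2 (remaining 10U)
2U → rack 2 (remaining 8U)
19U → rack 3 (remaining 1U)
4U → rack 4 (remaining 16U)
6U → rack 4 (remaining 10U)
8U → rack 4 (remaining 2U)
2U → rack 4 (remaining 0U)
12U → rack 5 (remaining 8U)
8U → rack 5 (remaining 0U)
14U → rack 6 (remaining 6U)
19U → rack 7 (remaining 1U)
10U → rack 8 (remaining 10U)
4U → rack 8 (remaining 6U)
Final racks: [12] [10,2] [19] [4,6,8,2] [12,8] [14] [19] [10,4].

8 racks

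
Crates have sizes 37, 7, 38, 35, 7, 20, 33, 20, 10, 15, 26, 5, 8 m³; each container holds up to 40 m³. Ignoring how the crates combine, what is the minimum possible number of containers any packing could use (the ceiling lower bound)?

Total size = 37 + 7 + 38 + 35 + 7 + 20 + 33 + 20 + 10 + 15 + 26 + 5 + 8 = 261 m³.
⌈261 / 40⌉ = 7.

7 containers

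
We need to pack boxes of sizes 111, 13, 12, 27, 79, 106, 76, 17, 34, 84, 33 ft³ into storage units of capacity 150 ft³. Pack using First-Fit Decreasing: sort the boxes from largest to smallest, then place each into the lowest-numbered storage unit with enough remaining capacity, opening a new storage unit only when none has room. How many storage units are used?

Sorted descending: 111, 106, 84, 79, 76, 34, 33, 27, 17, 13, 12.
111 ft³ → storage unit 1 (remaining 39 ft³)
106 ft³ → storage unit 2 (remaining 44 ft³)
84 ft³ → storage unit 3 (remaining 66 ft³)
79 ft³ → storage unit 4 (remaining 71 ft³)
76 ft³ → storage unit 5 (remaining 74 ft³)
34 ft³ → storage unit 1 (remaining 5 ft³)
33 ft³ → storage unit 2 (remaining 11 ft³)
27 ft³ → storage unit 3 (remaining 39 ft³)
17 ft³ → storage unit 3 (remaining 22 ft³)
13 ft³ → storage unit 3 (remaining 9 ft³)
12 ft³ → storage unit 4 (remaining 59 ft³)
Final storage units: [111,34] [106,33] [84,27,17,13] [79,12] [76].

5 storage units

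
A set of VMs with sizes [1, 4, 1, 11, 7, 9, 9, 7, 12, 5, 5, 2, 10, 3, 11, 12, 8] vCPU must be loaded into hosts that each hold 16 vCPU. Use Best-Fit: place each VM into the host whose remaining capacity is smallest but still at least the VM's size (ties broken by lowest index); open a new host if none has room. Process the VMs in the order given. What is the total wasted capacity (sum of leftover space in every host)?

Put 1 vCPU in host 1; 15 vCPU remain.
Put 4 vCPU in host 1; 11 vCPU remain.
Put 1 vCPU in host 1; 10 vCPU remain.
Put 11 vCPU in host 2; 5 vCPU remain.
Put 7 vCPU in host 1; 3 vCPU remain.
Put 9 vCPU in host 3; 7 vCPU remain.
Put 9 vCPU in host 4; 7 vCPU remain.
Put 7 vCPU in host 3; 0 vCPU remain.
Put 12 vCPU in host 5; 4 vCPU remain.
Put 5 vCPU in host 2; 0 vCPU remain.
Put 5 vCPU in host 4; 2 vCPU remain.
Put 2 vCPU in host 4; 0 vCPU remain.
Put 10 vCPU in host 6; 6 vCPU remain.
Put 3 vCPU in host 1; 0 vCPU remain.
Put 11 vCPU in host 7; 5 vCPU remain.
Put 12 vCPU in host 8; 4 vCPU remain.
Put 8 vCPU in host 9; 8 vCPU remain.
9 hosts × 16 vCPU = 144 vCPU; used 117 vCPU; unused 27 vCPU.

27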